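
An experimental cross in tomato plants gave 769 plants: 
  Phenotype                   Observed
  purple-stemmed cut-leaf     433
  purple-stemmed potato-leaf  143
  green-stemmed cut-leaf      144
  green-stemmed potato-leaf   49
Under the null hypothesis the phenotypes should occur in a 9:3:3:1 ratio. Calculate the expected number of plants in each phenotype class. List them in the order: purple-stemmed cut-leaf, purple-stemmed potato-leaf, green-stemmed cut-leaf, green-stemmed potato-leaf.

Total ratio parts = 16. Expected numbers out of 769:
  purple-stemmed cut-leaf: 769 × 9/16 = 432.5625
  purple-stemmed potato-leaf: 769 × 3/16 = 144.1875
  green-stemmed cut-leaf: 769 × 3/16 = 144.1875
  green-stemmed potato-leaf: 769 × 1/16 = 48.0625

432.5625, 144.1875, 144.1875, 48.0625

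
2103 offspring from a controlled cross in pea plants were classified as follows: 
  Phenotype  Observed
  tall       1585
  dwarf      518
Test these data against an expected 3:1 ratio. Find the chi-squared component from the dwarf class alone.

The 3:1 ratio has 4 parts, so with N = 2103 the expected counts are:
  tall: 2103 × 3/4 = 1577.25
  dwarf: 2103 × 1/4 = 525.75
Contribution of dwarf: (518 − 525.75)² / 525.75 = 0.1142

0.114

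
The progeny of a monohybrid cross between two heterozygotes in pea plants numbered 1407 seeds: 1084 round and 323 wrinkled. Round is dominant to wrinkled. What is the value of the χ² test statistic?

For a monohybrid cross between heterozygotes with complete dominance, the expected phenotypic ratio is 3:1.
Under the 3:1 hypothesis (Σ ratio = 4, N = 1407):
  round: 1407 × 3/4 = 1055.25
  wrinkled: 1407 × 1/4 = 351.75
χ² = Σ (O − E)² / E
  round: (1084 − 1055.25)² / 1055.25 = 0.7833
  wrinkled: (323 − 351.75)² / 351.75 = 2.3499
χ² = 0.7833 + 2.3499 = 3.1332 ≈ 3.133

3.133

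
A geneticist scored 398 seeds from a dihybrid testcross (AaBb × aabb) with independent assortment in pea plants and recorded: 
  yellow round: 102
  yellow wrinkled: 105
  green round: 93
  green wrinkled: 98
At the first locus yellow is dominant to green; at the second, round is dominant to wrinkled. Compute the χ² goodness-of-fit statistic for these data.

0.814

A dihybrid testcross with independent assortment gives a 1:1:1:1 ratio.
Expected counts for N = 398 under a 1:1:1:1 ratio (total parts = 4):
  yellow round: 398 × 1/4 = 99.5
  yellow wrinkled: 398 × 1/4 = 99.5
  green round: 398 × 1/4 = 99.5
  green wrinkled: 398 × 1/4 = 99.5
χ² = Σ (O − E)² / E
  yellow round: (102 − 99.5)² / 99.5 = 0.0628
  yellow wrinkled: (105 − 99.5)² / 99.5 = 0.3040
  green round: (93 − 99.5)² / 99.5 = 0.4246
  green wrinkled: (98 − 99.5)² / 99.5 = 0.0226
χ² = 0.0628 + 0.3040 + 0.4246 + 0.0226 = 0.814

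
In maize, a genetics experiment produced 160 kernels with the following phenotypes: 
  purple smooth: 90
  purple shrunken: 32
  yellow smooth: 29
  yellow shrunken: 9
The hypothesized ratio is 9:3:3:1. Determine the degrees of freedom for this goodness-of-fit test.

3

A goodness-of-fit test with 4 phenotype classes has df = 4 − 1 = 3.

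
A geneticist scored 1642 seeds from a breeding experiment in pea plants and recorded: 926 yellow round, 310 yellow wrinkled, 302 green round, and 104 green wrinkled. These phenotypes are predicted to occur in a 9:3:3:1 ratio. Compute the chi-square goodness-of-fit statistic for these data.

The 9:3:3:1 ratio has 16 parts, so with N = 1642 the expected counts are:
  yellow round: 1642 × 9/16 = 923.625
  yellow wrinkled: 1642 × 3/16 = 307.875
  green round: 1642 × 3/16 = 307.875
  green wrinkled: 1642 × 1/16 = 102.625
χ² = Σ (O − E)² / E
  yellow round: (926 − 923.625)² / 923.625 = 0.0061
  yellow wrinkled: (310 − 307.875)² / 307.875 = 0.0147
  green round: (302 − 307.875)² / 307.875 = 0.1121
  green wrinkled: (104 − 102.625)² / 102.625 = 0.0184
χ² = 0.0061 + 0.0147 + 0.1121 + 0.0184 = 0.1513 ≈ 0.151

0.151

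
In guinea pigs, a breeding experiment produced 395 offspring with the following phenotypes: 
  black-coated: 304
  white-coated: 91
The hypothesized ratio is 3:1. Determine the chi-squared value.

Total ratio parts = 4. Expected numbers out of 395:
  black-coated: 395 × 3/4 = 296.25
  white-coated: 395 × 1/4 = 98.75
χ² = Σ (O − E)² / E
  black-coated: (304 − 296.25)² / 296.25 = 0.2027
  white-coated: (91 − 98.75)² / 98.75 = 0.6082
χ² = 0.2027 + 0.6082 = 0.8109 ≈ 0.811

0.811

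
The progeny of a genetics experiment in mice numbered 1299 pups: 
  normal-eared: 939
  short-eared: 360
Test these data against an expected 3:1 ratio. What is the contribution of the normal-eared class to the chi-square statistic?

1.275

Expected counts for N = 1299 under a 3:1 ratio (total parts = 4):
  normal-eared: 1299 × 3/4 = 974.25
  short-eared: 1299 × 1/4 = 324.75
Contribution of normal-eared: (939 − 974.25)² / 974.25 = 1.2754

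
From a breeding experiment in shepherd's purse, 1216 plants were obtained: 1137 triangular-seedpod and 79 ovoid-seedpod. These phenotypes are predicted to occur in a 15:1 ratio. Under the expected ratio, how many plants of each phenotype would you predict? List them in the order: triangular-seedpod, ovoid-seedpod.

1140, 76

Under the 15:1 hypothesis (Σ ratio = 16, N = 1216):
  triangular-seedpod: 1216 × 15/16 = 1140
  ovoid-seedpod: 1216 × 1/16 = 76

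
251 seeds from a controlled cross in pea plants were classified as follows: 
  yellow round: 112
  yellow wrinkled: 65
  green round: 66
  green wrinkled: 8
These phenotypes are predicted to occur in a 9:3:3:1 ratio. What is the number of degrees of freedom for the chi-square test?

3

A goodness-of-fit test with 4 phenotype classes has df = 4 − 1 = 3.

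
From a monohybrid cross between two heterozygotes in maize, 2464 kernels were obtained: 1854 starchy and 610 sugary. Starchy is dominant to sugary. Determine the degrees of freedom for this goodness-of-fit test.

For a monohybrid cross between heterozygotes with complete dominance, the expected phenotypic ratio is 3:1.
A goodness-of-fit test with 2 phenotype classes has df = 2 − 1 = 1.

1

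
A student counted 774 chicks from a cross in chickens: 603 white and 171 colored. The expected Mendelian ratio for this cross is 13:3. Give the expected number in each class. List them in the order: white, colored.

628.875, 145.125

Under the 13:3 hypothesis (Σ ratio = 16, N = 774):
  white: 774 × 13/16 = 628.875
  colored: 774 × 3/16 = 145.125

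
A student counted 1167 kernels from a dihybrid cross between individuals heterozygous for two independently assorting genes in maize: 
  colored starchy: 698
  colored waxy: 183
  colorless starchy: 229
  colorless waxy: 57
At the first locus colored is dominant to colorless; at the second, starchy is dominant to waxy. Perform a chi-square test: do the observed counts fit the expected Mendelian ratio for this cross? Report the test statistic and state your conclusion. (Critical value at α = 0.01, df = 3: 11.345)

12.450; not consistent

A dihybrid F₂ with independent assortment and complete dominance at both loci gives a 9:3:3:1 phenotypic ratio.
The 9:3:3:1 ratio has 16 parts, so with N = 1167 the expected counts are:
  colored starchy: 1167 × 9/16 = 656.4375
  colored waxy: 1167 × 3/16 = 218.8125
  colorless starchy: 1167 × 3/16 = 218.8125
  colorless waxy: 1167 × 1/16 = 72.9375
χ² = Σ (O − E)² / E
  colored starchy: (698 − 656.4375)² / 656.4375 = 2.6315
  colored waxy: (183 − 218.8125)² / 218.8125 = 5.8613
  colorless starchy: (229 − 218.8125)² / 218.8125 = 0.4743
  colorless waxy: (57 − 72.9375)² / 72.9375 = 3.4825
χ² = 2.6315 + 5.8613 + 0.4743 + 3.4825 = 12.4496 ≈ 12.450
Degrees of freedom = 4 − 1 = 3; critical value at α = 0.01 is 11.345.
Since 12.450 > 11.345, we reject the null hypothesis — the data do not fit the 9:3:3:1 ratio.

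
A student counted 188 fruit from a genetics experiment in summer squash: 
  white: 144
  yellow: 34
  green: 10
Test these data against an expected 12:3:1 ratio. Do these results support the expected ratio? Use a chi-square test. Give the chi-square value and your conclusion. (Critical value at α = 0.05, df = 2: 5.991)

Expected counts for N = 188 under a 12:3:1 ratio (total parts = 16):
  white: 188 × 12/16 = 141
  yellow: 188 × 3/16 = 35.25
  green: 188 × 1/16 = 11.75
χ² = Σ (O − E)² / E
  white: (144 − 141)² / 141 = 0.0638
  yellow: (34 − 35.25)² / 35.25 = 0.0443
  green: (10 − 11.75)² / 11.75 = 0.2606
χ² = 0.0638 + 0.0443 + 0.2606 = 0.3687 ≈ 0.369
Degrees of freedom = 3 − 1 = 2; critical value at α = 0.05 is 5.991.
Since 0.369 < 5.991, we fail to reject the null hypothesis — the data are consistent with the 12:3:1 ratio.

0.369; consistent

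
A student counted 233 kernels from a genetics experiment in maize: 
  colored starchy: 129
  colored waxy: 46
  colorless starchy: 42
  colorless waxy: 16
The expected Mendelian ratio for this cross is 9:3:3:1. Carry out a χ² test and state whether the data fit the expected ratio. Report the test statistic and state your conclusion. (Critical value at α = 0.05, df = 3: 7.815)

0.362; consistent

Total ratio parts = 16. Expected numbers out of 233:
  colored starchy: 233 × 9/16 = 131.0625
  colored waxy: 233 × 3/16 = 43.6875
  colorless starchy: 233 × 3/16 = 43.6875
  colorless waxy: 233 × 1/16 = 14.5625
χ² = Σ (O − E)² / E
  colored starchy: (129 − 131.0625)² / 131.0625 = 0.0325
  colored waxy: (46 − 43.6875)² / 43.6875 = 0.1224
  colorless starchy: (42 − 43.6875)² / 43.6875 = 0.0652
  colorless waxy: (16 − 14.5625)² / 14.5625 = 0.1419
χ² = 0.0325 + 0.1224 + 0.0652 + 0.1419 = 0.362
Degrees of freedom = 4 − 1 = 3; critical value at α = 0.05 is 7.815.
Since 0.362 < 7.815, we fail to reject the null hypothesis — the data are consistent with the 9:3:3:1 ratio.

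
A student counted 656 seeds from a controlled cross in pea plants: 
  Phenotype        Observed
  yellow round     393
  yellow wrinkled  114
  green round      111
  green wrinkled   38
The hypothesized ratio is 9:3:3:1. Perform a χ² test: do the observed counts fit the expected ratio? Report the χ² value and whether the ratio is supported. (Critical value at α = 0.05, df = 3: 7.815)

The 9:3:3:1 ratio has 16 parts, so with N = 656 the expected counts are:
  yellow round: 656 × 9/16 = 369
  yellow wrinkled: 656 × 3/16 = 123
  green round: 656 × 3/16 = 123
  green wrinkled: 656 × 1/16 = 41
χ² = Σ (O − E)² / E
  yellow round: (393 − 369)² / 369 = 1.5610
  yellow wrinkled: (114 − 123)² / 123 = 0.6585
  green round: (111 − 123)² / 123 = 1.1707
  green wrinkled: (38 − 41)² / 41 = 0.2195
χ² = 1.5610 + 0.6585 + 1.1707 + 0.2195 = 3.6097 ≈ 3.610
Degrees of freedom = 4 − 1 = 3; critical value at α = 0.05 is 7.815.
Since 3.610 < 7.815, we fail to reject the null hypothesis — the data are consistent with the 9:3:3:1 ratio.

3.610; consistent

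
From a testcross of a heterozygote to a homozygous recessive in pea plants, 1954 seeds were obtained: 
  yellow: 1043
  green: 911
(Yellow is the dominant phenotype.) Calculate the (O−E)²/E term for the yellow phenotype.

A testcross of a heterozygote (Aa × aa) gives a 1:1 phenotypic ratio.
Expected counts for N = 1954 under a 1:1 ratio (total parts = 2):
  yellow: 1954 × 1/2 = 977
  green: 1954 × 1/2 = 977
Contribution of yellow: (1043 − 977)² / 977 = 4.4585

4.459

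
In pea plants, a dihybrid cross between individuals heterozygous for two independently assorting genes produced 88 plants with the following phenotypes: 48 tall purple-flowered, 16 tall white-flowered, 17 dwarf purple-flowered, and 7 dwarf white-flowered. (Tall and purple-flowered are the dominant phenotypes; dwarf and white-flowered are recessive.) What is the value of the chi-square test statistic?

A dihybrid F₂ with independent assortment and complete dominance at both loci gives a 9:3:3:1 phenotypic ratio.
The 9:3:3:1 ratio has 16 parts, so with N = 88 the expected counts are:
  tall purple-flowered: 88 × 9/16 = 49.5
  tall white-flowered: 88 × 3/16 = 16.5
  dwarf purple-flowered: 88 × 3/16 = 16.5
  dwarf white-flowered: 88 × 1/16 = 5.5
χ² = Σ (O − E)² / E
  tall purple-flowered: (48 − 49.5)² / 49.5 = 0.0455
  tall white-flowered: (16 − 16.5)² / 16.5 = 0.0152
  dwarf purple-flowered: (17 − 16.5)² / 16.5 = 0.0152
  dwarf white-flowered: (7 − 5.5)² / 5.5 = 0.4091
χ² = 0.0455 + 0.0152 + 0.0152 + 0.4091 = 0.485

0.485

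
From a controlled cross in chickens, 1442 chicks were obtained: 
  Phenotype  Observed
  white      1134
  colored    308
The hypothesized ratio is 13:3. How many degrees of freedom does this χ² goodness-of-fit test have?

A goodness-of-fit test with 2 phenotype classes has df = 2 − 1 = 1.

1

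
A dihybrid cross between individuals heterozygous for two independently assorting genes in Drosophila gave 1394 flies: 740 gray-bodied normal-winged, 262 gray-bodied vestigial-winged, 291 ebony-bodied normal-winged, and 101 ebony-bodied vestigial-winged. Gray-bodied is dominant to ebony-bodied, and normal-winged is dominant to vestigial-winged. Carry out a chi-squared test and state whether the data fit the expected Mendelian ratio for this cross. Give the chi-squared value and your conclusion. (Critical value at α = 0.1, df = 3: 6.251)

8.052; not consistent

A dihybrid F₂ with independent assortment and complete dominance at both loci gives a 9:3:3:1 phenotypic ratio.
Expected counts for N = 1394 under a 9:3:3:1 ratio (total parts = 16):
  gray-bodied normal-winged: 1394 × 9/16 = 784.125
  gray-bodied vestigial-winged: 1394 × 3/16 = 261.375
  ebony-bodied normal-winged: 1394 × 3/16 = 261.375
  ebony-bodied vestigial-winged: 1394 × 1/16 = 87.125
χ² = Σ (O − E)² / E
  gray-bodied normal-winged: (740 − 784.125)² / 784.125 = 2.4830
  gray-bodied vestigial-winged: (262 − 261.375)² / 261.375 = 0.0015
  ebony-bodied normal-winged: (291 − 261.375)² / 261.375 = 3.3578
  ebony-bodied vestigial-winged: (101 − 87.125)² / 87.125 = 2.2096
χ² = 2.4830 + 0.0015 + 3.3578 + 2.2096 = 8.0519 ≈ 8.052
Degrees of freedom = 4 − 1 = 3; critical value at α = 0.1 is 6.251.
Since 8.052 > 6.251, we reject the null hypothesis — the data do not fit the 9:3:3:1 ratio.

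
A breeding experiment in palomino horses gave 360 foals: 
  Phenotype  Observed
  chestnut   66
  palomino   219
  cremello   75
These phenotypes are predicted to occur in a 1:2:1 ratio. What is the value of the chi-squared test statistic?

Total ratio parts = 4. Expected numbers out of 360:
  chestnut: 360 × 1/4 = 90
  palomino: 360 × 2/4 = 180
  cremello: 360 × 1/4 = 90
χ² = Σ (O − E)² / E
  chestnut: (66 − 90)² / 90 = 6.4000
  palomino: (219 − 180)² / 180 = 8.4500
  cremello: (75 − 90)² / 90 = 2.5000
χ² = 6.4000 + 8.4500 + 2.5000 = 17.350

17.350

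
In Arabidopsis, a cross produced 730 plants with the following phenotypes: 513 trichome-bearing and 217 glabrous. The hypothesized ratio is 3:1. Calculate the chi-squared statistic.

8.696

Under the 3:1 hypothesis (Σ ratio = 4, N = 730):
  trichome-bearing: 730 × 3/4 = 547.5
  glabrous: 730 × 1/4 = 182.5
χ² = Σ (O − E)² / E
  trichome-bearing: (513 − 547.5)² / 547.5 = 2.1740
  glabrous: (217 − 182.5)² / 182.5 = 6.5219
χ² = 2.1740 + 6.5219 = 8.6959 ≈ 8.696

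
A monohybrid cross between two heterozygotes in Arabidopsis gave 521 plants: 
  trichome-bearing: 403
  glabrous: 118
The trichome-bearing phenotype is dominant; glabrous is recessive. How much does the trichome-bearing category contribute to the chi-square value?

For a monohybrid cross between heterozygotes with complete dominance, the expected phenotypic ratio is 3:1.
Under the 3:1 hypothesis (Σ ratio = 4, N = 521):
  trichome-bearing: 521 × 3/4 = 390.75
  glabrous: 521 × 1/4 = 130.25
Contribution of trichome-bearing: (403 − 390.75)² / 390.75 = 0.3840

0.384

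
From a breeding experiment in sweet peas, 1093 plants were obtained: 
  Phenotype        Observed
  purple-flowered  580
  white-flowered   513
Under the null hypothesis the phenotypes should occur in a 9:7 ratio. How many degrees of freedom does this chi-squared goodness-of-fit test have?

A goodness-of-fit test with 2 phenotype classes has df = 2 − 1 = 1.

1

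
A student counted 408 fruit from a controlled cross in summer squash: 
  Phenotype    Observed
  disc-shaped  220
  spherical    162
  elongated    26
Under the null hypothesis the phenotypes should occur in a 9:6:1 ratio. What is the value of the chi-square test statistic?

0.932

The 9:6:1 ratio has 16 parts, so with N = 408 the expected counts are:
  disc-shaped: 408 × 9/16 = 229.5
  spherical: 408 × 6/16 = 153
  elongated: 408 × 1/16 = 25.5
χ² = Σ (O − E)² / E
  disc-shaped: (220 − 229.5)² / 229.5 = 0.3932
  spherical: (162 − 153)² / 153 = 0.5294
  elongated: (26 − 25.5)² / 25.5 = 0.0098
χ² = 0.3932 + 0.5294 + 0.0098 = 0.9324 ≈ 0.932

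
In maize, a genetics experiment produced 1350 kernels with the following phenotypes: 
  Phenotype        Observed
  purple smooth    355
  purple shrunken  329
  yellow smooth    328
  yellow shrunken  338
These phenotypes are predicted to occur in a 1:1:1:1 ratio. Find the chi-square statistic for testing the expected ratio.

1.390

Total ratio parts = 4. Expected numbers out of 1350:
  purple smooth: 1350 × 1/4 = 337.5
  purple shrunken: 1350 × 1/4 = 337.5
  yellow smooth: 1350 × 1/4 = 337.5
  yellow shrunken: 1350 × 1/4 = 337.5
χ² = Σ (O − E)² / E
  purple smooth: (355 − 337.5)² / 337.5 = 0.9074
  purple shrunken: (329 − 337.5)² / 337.5 = 0.2141
  yellow smooth: (328 − 337.5)² / 337.5 = 0.2674
  yellow shrunken: (338 − 337.5)² / 337.5 = 0.0007
χ² = 0.9074 + 0.2141 + 0.2674 + 0.0007 = 1.3896 ≈ 1.390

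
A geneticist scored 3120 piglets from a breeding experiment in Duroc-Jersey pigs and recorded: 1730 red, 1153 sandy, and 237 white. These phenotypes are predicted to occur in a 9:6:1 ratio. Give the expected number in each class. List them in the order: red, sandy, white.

1755, 1170, 195

Expected counts for N = 3120 under a 9:6:1 ratio (total parts = 16):
  red: 3120 × 9/16 = 1755
  sandy: 3120 × 6/16 = 1170
  white: 3120 × 1/16 = 195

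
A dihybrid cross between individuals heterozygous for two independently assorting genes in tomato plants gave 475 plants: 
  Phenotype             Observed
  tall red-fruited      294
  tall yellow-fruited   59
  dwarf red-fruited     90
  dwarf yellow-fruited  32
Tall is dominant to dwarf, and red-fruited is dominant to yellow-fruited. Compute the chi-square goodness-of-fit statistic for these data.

13.028

A dihybrid F₂ with independent assortment and complete dominance at both loci gives a 9:3:3:1 phenotypic ratio.
Total ratio parts = 16. Expected numbers out of 475:
  tall red-fruited: 475 × 9/16 = 267.1875
  tall yellow-fruited: 475 × 3/16 = 89.0625
  dwarf red-fruited: 475 × 3/16 = 89.0625
  dwarf yellow-fruited: 475 × 1/16 = 29.6875
χ² = Σ (O − E)² / E
  tall red-fruited: (294 − 267.1875)² / 267.1875 = 2.6907
  tall yellow-fruited: (59 − 89.0625)² / 89.0625 = 10.1474
  dwarf red-fruited: (90 − 89.0625)² / 89.0625 = 0.0099
  dwarf yellow-fruited: (32 − 29.6875)² / 29.6875 = 0.1801
χ² = 2.6907 + 10.1474 + 0.0099 + 0.1801 = 13.0281 ≈ 13.028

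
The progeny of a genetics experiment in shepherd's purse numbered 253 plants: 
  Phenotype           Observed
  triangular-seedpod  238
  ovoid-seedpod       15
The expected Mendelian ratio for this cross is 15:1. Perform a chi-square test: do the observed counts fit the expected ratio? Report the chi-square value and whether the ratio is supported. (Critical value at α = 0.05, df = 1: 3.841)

0.045; consistent

Total ratio parts = 16. Expected numbers out of 253:
  triangular-seedpod: 253 × 15/16 = 237.1875
  ovoid-seedpod: 253 × 1/16 = 15.8125
χ² = Σ (O − E)² / E
  triangular-seedpod: (238 − 237.1875)² / 237.1875 = 0.0028
  ovoid-seedpod: (15 − 15.8125)² / 15.8125 = 0.0417
χ² = 0.0028 + 0.0417 = 0.0445 ≈ 0.045
Degrees of freedom = 2 − 1 = 1; critical value at α = 0.05 is 3.841.
Since 0.045 < 3.841, we fail to reject the null hypothesis — the data are consistent with the 15:1 ratio.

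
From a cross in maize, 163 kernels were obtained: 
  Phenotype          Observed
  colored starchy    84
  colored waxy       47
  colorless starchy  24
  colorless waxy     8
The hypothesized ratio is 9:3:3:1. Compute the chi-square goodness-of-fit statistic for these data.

11.364

Expected counts for N = 163 under a 9:3:3:1 ratio (total parts = 16):
  colored starchy: 163 × 9/16 = 91.6875
  colored waxy: 163 × 3/16 = 30.5625
  colorless starchy: 163 × 3/16 = 30.5625
  colorless waxy: 163 × 1/16 = 10.1875
χ² = Σ (O − E)² / E
  colored starchy: (84 − 91.6875)² / 91.6875 = 0.6446
  colored waxy: (47 − 30.5625)² / 30.5625 = 8.8406
  colorless starchy: (24 − 30.5625)² / 30.5625 = 1.4091
  colorless waxy: (8 − 10.1875)² / 10.1875 = 0.4697
χ² = 0.6446 + 8.8406 + 1.4091 + 0.4697 = 11.364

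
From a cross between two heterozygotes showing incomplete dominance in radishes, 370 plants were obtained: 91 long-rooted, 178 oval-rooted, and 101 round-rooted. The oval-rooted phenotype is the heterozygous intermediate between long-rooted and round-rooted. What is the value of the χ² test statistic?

With incomplete dominance, a heterozygote × heterozygote cross gives a 1:2:1 phenotypic ratio.
Total ratio parts = 4. Expected numbers out of 370:
  long-rooted: 370 × 1/4 = 92.5
  oval-rooted: 370 × 2/4 = 185
  round-rooted: 370 × 1/4 = 92.5
χ² = Σ (O − E)² / E
  long-rooted: (91 − 92.5)² / 92.5 = 0.0243
  oval-rooted: (178 − 185)² / 185 = 0.2649
  round-rooted: (101 − 92.5)² / 92.5 = 0.7811
χ² = 0.0243 + 0.2649 + 0.7811 = 1.0703 ≈ 1.070

1.070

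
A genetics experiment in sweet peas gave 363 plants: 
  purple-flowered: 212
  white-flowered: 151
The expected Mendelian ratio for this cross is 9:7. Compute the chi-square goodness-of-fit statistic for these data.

Under the 9:7 hypothesis (Σ ratio = 16, N = 363):
  purple-flowered: 363 × 9/16 = 204.1875
  white-flowered: 363 × 7/16 = 158.8125
χ² = Σ (O − E)² / E
  purple-flowered: (212 − 204.1875)² / 204.1875 = 0.2989
  white-flowered: (151 − 158.8125)² / 158.8125 = 0.3843
χ² = 0.2989 + 0.3843 = 0.6832 ≈ 0.683

0.683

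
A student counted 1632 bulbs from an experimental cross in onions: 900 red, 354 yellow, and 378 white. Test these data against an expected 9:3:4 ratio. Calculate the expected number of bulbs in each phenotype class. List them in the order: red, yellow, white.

918, 306, 408

Under the 9:3:4 hypothesis (Σ ratio = 16, N = 1632):
  red: 1632 × 9/16 = 918
  yellow: 1632 × 3/16 = 306
  white: 1632 × 4/16 = 408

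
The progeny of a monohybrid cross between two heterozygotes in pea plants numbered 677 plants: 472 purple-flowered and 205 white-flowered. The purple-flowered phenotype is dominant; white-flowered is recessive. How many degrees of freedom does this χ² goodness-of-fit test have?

For a monohybrid cross between heterozygotes with complete dominance, the expected phenotypic ratio is 3:1.
A goodness-of-fit test with 2 phenotype classes has df = 2 − 1 = 1.

1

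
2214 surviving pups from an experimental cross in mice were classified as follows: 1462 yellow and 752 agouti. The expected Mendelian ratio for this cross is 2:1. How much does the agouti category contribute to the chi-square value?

Total ratio parts = 3. Expected numbers out of 2214:
  yellow: 2214 × 2/3 = 1476
  agouti: 2214 × 1/3 = 738
Contribution of agouti: (752 − 738)² / 738 = 0.2656

0.266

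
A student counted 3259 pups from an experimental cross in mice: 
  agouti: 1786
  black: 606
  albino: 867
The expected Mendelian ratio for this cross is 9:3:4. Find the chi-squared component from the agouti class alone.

Total ratio parts = 16. Expected numbers out of 3259:
  agouti: 3259 × 9/16 = 1833.1875
  black: 3259 × 3/16 = 611.0625
  albino: 3259 × 4/16 = 814.75
Contribution of agouti: (1786 − 1833.1875)² / 1833.1875 = 1.2146

1.215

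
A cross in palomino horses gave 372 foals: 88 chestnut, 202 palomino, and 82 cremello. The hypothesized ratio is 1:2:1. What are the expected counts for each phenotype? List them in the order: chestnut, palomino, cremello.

The 1:2:1 ratio has 4 parts, so with N = 372 the expected counts are:
  chestnut: 372 × 1/4 = 93
  palomino: 372 × 2/4 = 186
  cremello: 372 × 1/4 = 93

93, 186, 93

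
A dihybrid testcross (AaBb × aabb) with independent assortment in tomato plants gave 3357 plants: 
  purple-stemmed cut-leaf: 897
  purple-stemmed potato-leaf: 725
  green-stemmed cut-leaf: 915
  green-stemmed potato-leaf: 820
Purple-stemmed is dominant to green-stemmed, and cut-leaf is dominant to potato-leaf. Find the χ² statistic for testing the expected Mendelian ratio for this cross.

26.806

A dihybrid testcross with independent assortment gives a 1:1:1:1 ratio.
Expected counts for N = 3357 under a 1:1:1:1 ratio (total parts = 4):
  purple-stemmed cut-leaf: 3357 × 1/4 = 839.25
  purple-stemmed potato-leaf: 3357 × 1/4 = 839.25
  green-stemmed cut-leaf: 3357 × 1/4 = 839.25
  green-stemmed potato-leaf: 3357 × 1/4 = 839.25
χ² = Σ (O − E)² / E
  purple-stemmed cut-leaf: (897 − 839.25)² / 839.25 = 3.9739
  purple-stemmed potato-leaf: (725 − 839.25)² / 839.25 = 15.5532
  green-stemmed cut-leaf: (915 − 839.25)² / 839.25 = 6.8371
  green-stemmed potato-leaf: (820 − 839.25)² / 839.25 = 0.4415
χ² = 3.9739 + 15.5532 + 6.8371 + 0.4415 = 26.8057 ≈ 26.806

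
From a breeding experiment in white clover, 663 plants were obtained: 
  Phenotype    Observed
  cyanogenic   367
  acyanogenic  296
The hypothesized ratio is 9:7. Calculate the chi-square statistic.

0.216

The 9:7 ratio has 16 parts, so with N = 663 the expected counts are:
  cyanogenic: 663 × 9/16 = 372.9375
  acyanogenic: 663 × 7/16 = 290.0625
χ² = Σ (O − E)² / E
  cyanogenic: (367 − 372.9375)² / 372.9375 = 0.0945
  acyanogenic: (296 − 290.0625)² / 290.0625 = 0.1215
χ² = 0.0945 + 0.1215 = 0.216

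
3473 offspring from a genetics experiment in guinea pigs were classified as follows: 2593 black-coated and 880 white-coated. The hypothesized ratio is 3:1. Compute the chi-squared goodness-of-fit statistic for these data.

Total ratio parts = 4. Expected numbers out of 3473:
  black-coated: 3473 × 3/4 = 2604.75
  white-coated: 3473 × 1/4 = 868.25
χ² = Σ (O − E)² / E
  black-coated: (2593 − 2604.75)² / 2604.75 = 0.0530
  white-coated: (880 − 868.25)² / 868.25 = 0.1590
χ² = 0.0530 + 0.1590 = 0.212

0.212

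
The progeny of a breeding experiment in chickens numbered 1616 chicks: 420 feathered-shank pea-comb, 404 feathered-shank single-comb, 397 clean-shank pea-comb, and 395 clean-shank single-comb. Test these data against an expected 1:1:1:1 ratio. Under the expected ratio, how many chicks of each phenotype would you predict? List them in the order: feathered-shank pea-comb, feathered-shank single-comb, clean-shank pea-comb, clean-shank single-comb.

404, 404, 404, 404

Under the 1:1:1:1 hypothesis (Σ ratio = 4, N = 1616):
  feathered-shank pea-comb: 1616 × 1/4 = 404
  feathered-shank single-comb: 1616 × 1/4 = 404
  clean-shank pea-comb: 1616 × 1/4 = 404
  clean-shank single-comb: 1616 × 1/4 = 404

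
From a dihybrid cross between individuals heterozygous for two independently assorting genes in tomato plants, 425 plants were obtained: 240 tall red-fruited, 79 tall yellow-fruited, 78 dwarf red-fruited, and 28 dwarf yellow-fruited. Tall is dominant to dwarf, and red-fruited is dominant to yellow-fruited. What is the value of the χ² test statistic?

A dihybrid F₂ with independent assortment and complete dominance at both loci gives a 9:3:3:1 phenotypic ratio.
Expected counts for N = 425 under a 9:3:3:1 ratio (total parts = 16):
  tall red-fruited: 425 × 9/16 = 239.0625
  tall yellow-fruited: 425 × 3/16 = 79.6875
  dwarf red-fruited: 425 × 3/16 = 79.6875
  dwarf yellow-fruited: 425 × 1/16 = 26.5625
χ² = Σ (O − E)² / E
  tall red-fruited: (240 − 239.0625)² / 239.0625 = 0.0037
  tall yellow-fruited: (79 − 79.6875)² / 79.6875 = 0.0059
  dwarf red-fruited: (78 − 79.6875)² / 79.6875 = 0.0357
  dwarf yellow-fruited: (28 − 26.5625)² / 26.5625 = 0.0778
χ² = 0.0037 + 0.0059 + 0.0357 + 0.0778 = 0.1231 ≈ 0.123

0.123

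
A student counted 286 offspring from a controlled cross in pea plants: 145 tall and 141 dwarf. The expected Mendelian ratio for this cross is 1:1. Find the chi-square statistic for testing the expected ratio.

0.056

Expected counts for N = 286 under a 1:1 ratio (total parts = 2):
  tall: 286 × 1/2 = 143
  dwarf: 286 × 1/2 = 143
χ² = Σ (O − E)² / E
  tall: (145 − 143)² / 143 = 0.0280
  dwarf: (141 − 143)² / 143 = 0.0280
χ² = 0.0280 + 0.0280 = 0.056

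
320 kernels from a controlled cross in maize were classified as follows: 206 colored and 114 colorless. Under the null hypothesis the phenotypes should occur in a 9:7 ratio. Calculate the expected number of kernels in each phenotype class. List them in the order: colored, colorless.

180, 140

Under the 9:7 hypothesis (Σ ratio = 16, N = 320):
  colored: 320 × 9/16 = 180
  colorless: 320 × 7/16 = 140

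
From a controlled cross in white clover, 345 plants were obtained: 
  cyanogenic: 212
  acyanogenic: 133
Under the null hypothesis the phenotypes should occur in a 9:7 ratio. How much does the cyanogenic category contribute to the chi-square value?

The 9:7 ratio has 16 parts, so with N = 345 the expected counts are:
  cyanogenic: 345 × 9/16 = 194.0625
  acyanogenic: 345 × 7/16 = 150.9375
Contribution of cyanogenic: (212 − 194.0625)² / 194.0625 = 1.6580

1.658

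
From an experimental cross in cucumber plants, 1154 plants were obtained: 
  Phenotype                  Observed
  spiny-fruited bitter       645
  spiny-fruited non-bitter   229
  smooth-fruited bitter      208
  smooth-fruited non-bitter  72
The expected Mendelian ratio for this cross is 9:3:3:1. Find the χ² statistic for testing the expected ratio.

Expected counts for N = 1154 under a 9:3:3:1 ratio (total parts = 16):
  spiny-fruited bitter: 1154 × 9/16 = 649.125
  spiny-fruited non-bitter: 1154 × 3/16 = 216.375
  smooth-fruited bitter: 1154 × 3/16 = 216.375
  smooth-fruited non-bitter: 1154 × 1/16 = 72.125
χ² = Σ (O − E)² / E
  spiny-fruited bitter: (645 − 649.125)² / 649.125 = 0.0262
  spiny-fruited non-bitter: (229 − 216.375)² / 216.375 = 0.7366
  smooth-fruited bitter: (208 − 216.375)² / 216.375 = 0.3242
  smooth-fruited non-bitter: (72 − 72.125)² / 72.125 = 0.0002
χ² = 0.0262 + 0.7366 + 0.3242 + 0.0002 = 1.0872 ≈ 1.087

1.087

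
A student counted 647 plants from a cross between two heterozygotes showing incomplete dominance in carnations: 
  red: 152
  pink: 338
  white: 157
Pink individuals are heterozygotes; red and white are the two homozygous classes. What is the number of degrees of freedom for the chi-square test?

With incomplete dominance, a heterozygote × heterozygote cross gives a 1:2:1 phenotypic ratio.
A goodness-of-fit test with 3 phenotype classes has df = 3 − 1 = 2.

2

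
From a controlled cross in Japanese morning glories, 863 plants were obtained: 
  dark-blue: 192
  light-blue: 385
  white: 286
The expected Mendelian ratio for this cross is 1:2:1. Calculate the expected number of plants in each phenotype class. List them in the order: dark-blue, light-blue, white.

215.75, 431.5, 215.75

The 1:2:1 ratio has 4 parts, so with N = 863 the expected counts are:
  dark-blue: 863 × 1/4 = 215.75
  light-blue: 863 × 2/4 = 431.5
  white: 863 × 1/4 = 215.75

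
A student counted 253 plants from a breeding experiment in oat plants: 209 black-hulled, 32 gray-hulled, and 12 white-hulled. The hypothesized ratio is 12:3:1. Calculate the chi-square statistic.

7.896

The 12:3:1 ratio has 16 parts, so with N = 253 the expected counts are:
  black-hulled: 253 × 12/16 = 189.75
  gray-hulled: 253 × 3/16 = 47.4375
  white-hulled: 253 × 1/16 = 15.8125
χ² = Σ (O − E)² / E
  black-hulled: (209 − 189.75)² / 189.75 = 1.9529
  gray-hulled: (32 − 47.4375)² / 47.4375 = 5.0238
  white-hulled: (12 − 15.8125)² / 15.8125 = 0.9192
χ² = 1.9529 + 5.0238 + 0.9192 = 7.8959 ≈ 7.896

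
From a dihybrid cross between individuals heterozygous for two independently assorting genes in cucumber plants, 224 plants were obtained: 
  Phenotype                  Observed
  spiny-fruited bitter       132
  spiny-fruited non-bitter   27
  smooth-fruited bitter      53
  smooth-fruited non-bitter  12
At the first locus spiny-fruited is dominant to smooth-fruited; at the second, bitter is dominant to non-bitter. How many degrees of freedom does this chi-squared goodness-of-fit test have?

A dihybrid F₂ with independent assortment and complete dominance at both loci gives a 9:3:3:1 phenotypic ratio.
A goodness-of-fit test with 4 phenotype classes has df = 4 − 1 = 3.

3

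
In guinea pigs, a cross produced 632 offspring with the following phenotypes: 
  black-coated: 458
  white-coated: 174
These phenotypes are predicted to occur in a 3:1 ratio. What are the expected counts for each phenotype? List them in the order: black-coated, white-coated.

Total ratio parts = 4. Expected numbers out of 632:
  black-coated: 632 × 3/4 = 474
  white-coated: 632 × 1/4 = 158

474, 158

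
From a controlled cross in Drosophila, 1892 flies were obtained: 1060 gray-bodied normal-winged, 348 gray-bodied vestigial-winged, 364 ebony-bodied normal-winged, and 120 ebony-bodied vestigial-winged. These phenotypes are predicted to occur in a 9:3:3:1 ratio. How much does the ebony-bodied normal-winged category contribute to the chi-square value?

Expected counts for N = 1892 under a 9:3:3:1 ratio (total parts = 16):
  gray-bodied normal-winged: 1892 × 9/16 = 1064.25
  gray-bodied vestigial-winged: 1892 × 3/16 = 354.75
  ebony-bodied normal-winged: 1892 × 3/16 = 354.75
  ebony-bodied vestigial-winged: 1892 × 1/16 = 118.25
Contribution of ebony-bodied normal-winged: (364 − 354.75)² / 354.75 = 0.2412

0.241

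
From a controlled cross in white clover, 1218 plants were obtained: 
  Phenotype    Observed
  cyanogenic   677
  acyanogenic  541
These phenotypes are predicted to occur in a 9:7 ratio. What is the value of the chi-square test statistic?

0.220

The 9:7 ratio has 16 parts, so with N = 1218 the expected counts are:
  cyanogenic: 1218 × 9/16 = 685.125
  acyanogenic: 1218 × 7/16 = 532.875
χ² = Σ (O − E)² / E
  cyanogenic: (677 − 685.125)² / 685.125 = 0.0964
  acyanogenic: (541 − 532.875)² / 532.875 = 0.1239
χ² = 0.0964 + 0.1239 = 0.2203 ≈ 0.220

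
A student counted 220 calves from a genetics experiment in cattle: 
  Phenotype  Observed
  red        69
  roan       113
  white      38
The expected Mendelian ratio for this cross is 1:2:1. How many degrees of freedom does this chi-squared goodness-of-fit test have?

2

A goodness-of-fit test with 3 phenotype classes has df = 3 − 1 = 2.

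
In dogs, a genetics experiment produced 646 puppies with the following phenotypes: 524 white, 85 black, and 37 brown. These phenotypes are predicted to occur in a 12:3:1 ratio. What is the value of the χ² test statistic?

14.277

Expected counts for N = 646 under a 12:3:1 ratio (total parts = 16):
  white: 646 × 12/16 = 484.5
  black: 646 × 3/16 = 121.125
  brown: 646 × 1/16 = 40.375
χ² = Σ (O − E)² / E
  white: (524 − 484.5)² / 484.5 = 3.2203
  black: (85 − 121.125)² / 121.125 = 10.7741
  brown: (37 − 40.375)² / 40.375 = 0.2821
χ² = 3.2203 + 10.7741 + 0.2821 = 14.2765 ≈ 14.277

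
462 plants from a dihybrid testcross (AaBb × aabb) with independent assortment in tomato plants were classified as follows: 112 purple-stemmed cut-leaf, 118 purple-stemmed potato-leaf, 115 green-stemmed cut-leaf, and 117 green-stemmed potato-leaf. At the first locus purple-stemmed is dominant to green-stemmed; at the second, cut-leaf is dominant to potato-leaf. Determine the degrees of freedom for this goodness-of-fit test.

3

A dihybrid testcross with independent assortment gives a 1:1:1:1 ratio.
A goodness-of-fit test with 4 phenotype classes has df = 4 − 1 = 3.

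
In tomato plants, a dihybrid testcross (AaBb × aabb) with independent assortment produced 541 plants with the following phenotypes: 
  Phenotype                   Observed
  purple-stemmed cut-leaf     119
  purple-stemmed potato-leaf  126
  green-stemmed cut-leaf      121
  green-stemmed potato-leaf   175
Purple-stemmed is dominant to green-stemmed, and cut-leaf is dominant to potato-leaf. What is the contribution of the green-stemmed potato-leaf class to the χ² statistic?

A dihybrid testcross with independent assortment gives a 1:1:1:1 ratio.
Total ratio parts = 4. Expected numbers out of 541:
  purple-stemmed cut-leaf: 541 × 1/4 = 135.25
  purple-stemmed potato-leaf: 541 × 1/4 = 135.25
  green-stemmed cut-leaf: 541 × 1/4 = 135.25
  green-stemmed potato-leaf: 541 × 1/4 = 135.25
Contribution of green-stemmed potato-leaf: (175 − 135.25)² / 135.25 = 11.6825

11.683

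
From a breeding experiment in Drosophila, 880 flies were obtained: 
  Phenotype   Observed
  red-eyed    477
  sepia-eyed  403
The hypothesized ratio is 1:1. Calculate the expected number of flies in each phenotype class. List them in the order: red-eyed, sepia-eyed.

Under the 1:1 hypothesis (Σ ratio = 2, N = 880):
  red-eyed: 880 × 1/2 = 440
  sepia-eyed: 880 × 1/2 = 440

440, 440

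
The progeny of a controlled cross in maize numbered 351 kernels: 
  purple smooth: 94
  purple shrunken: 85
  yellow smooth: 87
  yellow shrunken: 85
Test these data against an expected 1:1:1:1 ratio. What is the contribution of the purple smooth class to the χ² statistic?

0.445

Under the 1:1:1:1 hypothesis (Σ ratio = 4, N = 351):
  purple smooth: 351 × 1/4 = 87.75
  purple shrunken: 351 × 1/4 = 87.75
  yellow smooth: 351 × 1/4 = 87.75
  yellow shrunken: 351 × 1/4 = 87.75
Contribution of purple smooth: (94 − 87.75)² / 87.75 = 0.4452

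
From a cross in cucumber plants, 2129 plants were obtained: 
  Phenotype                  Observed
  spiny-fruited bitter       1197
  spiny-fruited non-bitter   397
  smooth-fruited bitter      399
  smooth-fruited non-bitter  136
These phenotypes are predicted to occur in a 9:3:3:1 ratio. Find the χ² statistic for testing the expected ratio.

0.077

The 9:3:3:1 ratio has 16 parts, so with N = 2129 the expected counts are:
  spiny-fruited bitter: 2129 × 9/16 = 1197.5625
  spiny-fruited non-bitter: 2129 × 3/16 = 399.1875
  smooth-fruited bitter: 2129 × 3/16 = 399.1875
  smooth-fruited non-bitter: 2129 × 1/16 = 133.0625
χ² = Σ (O − E)² / E
  spiny-fruited bitter: (1197 − 1197.5625)² / 1197.5625 = 0.0003
  spiny-fruited non-bitter: (397 − 399.1875)² / 399.1875 = 0.0120
  smooth-fruited bitter: (399 − 399.1875)² / 399.1875 = 0.0001
  smooth-fruited non-bitter: (136 − 133.0625)² / 133.0625 = 0.0648
χ² = 0.0003 + 0.0120 + 0.0001 + 0.0648 = 0.0772 ≈ 0.077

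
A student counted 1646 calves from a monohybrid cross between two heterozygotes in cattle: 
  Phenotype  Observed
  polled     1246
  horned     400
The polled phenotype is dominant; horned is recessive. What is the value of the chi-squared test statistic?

0.429

For a monohybrid cross between heterozygotes with complete dominance, the expected phenotypic ratio is 3:1.
Expected counts for N = 1646 under a 3:1 ratio (total parts = 4):
  polled: 1646 × 3/4 = 1234.5
  horned: 1646 × 1/4 = 411.5
χ² = Σ (O − E)² / E
  polled: (1246 − 1234.5)² / 1234.5 = 0.1071
  horned: (400 − 411.5)² / 411.5 = 0.3214
χ² = 0.1071 + 0.3214 = 0.4285 ≈ 0.429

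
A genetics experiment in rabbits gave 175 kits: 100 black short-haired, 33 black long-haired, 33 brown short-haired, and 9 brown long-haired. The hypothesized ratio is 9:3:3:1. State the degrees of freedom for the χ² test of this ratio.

A goodness-of-fit test with 4 phenotype classes has df = 4 − 1 = 3.

3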